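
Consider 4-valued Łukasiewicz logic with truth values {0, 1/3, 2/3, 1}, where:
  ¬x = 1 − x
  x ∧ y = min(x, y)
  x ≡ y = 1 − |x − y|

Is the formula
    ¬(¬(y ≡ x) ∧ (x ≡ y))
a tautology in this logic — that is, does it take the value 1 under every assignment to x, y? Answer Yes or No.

No

Counterexample: take x = 0, y = 1/3.
y ≡ x = 1/3 ≡ 0 = 2/3
¬(y ≡ x) = ¬2/3 = 1/3
x ≡ y = 0 ≡ 1/3 = 2/3
¬(y ≡ x) ∧ (x ≡ y) = 1/3 ∧ 2/3 = 1/3
¬(¬(y ≡ x) ∧ (x ≡ y)) = ¬1/3 = 2/3
This gives 2/3 ≠ 1.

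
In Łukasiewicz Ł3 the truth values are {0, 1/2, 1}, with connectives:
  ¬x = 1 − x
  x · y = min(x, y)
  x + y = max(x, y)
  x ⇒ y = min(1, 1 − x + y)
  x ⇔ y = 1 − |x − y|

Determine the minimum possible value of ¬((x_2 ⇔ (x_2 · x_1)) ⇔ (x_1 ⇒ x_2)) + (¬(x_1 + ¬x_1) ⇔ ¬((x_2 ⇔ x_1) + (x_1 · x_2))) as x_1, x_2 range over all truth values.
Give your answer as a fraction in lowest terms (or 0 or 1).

Take x_1 = 0, x_2 = 1/2:
x_2 · x_1 = 1/2 · 0 = 0
x_2 ⇔ (x_2 · x_1) = 1/2 ⇔ 0 = 1/2
x_1 ⇒ x_2 = 0 ⇒ 1/2 = 1
(x_2 ⇔ (x_2 · x_1)) ⇔ (x_1 ⇒ x_2) = 1/2 ⇔ 1 = 1/2
¬((x_2 ⇔ (x_2 · x_1)) ⇔ (x_1 ⇒ x_2)) = ¬1/2 = 1/2
¬x_1 = ¬0 = 1
x_1 + ¬x_1 = 0 + 1 = 1
¬(x_1 + ¬x_1) = ¬1 = 0
x_2 ⇔ x_1 = 1/2 ⇔ 0 = 1/2
x_1 · x_2 = 0 · 1/2 = 0
(x_2 ⇔ x_1) + (x_1 · x_2) = 1/2 + 0 = 1/2
¬((x_2 ⇔ x_1) + (x_1 · x_2)) = ¬1/2 = 1/2
¬(x_1 + ¬x_1) ⇔ ¬((x_2 ⇔ x_1) + (x_1 · x_2)) = 0 ⇔ 1/2 = 1/2
¬((x_2 ⇔ (x_2 · x_1)) ⇔ (x_1 ⇒ x_2)) + (¬(x_1 + ¬x_1) ⇔ ¬((x_2 ⇔ x_1) + (x_1 · x_2))) = 1/2 + 1/2 = 1/2
No assignment yields a value below 1/2, so this is the minimum.

1/2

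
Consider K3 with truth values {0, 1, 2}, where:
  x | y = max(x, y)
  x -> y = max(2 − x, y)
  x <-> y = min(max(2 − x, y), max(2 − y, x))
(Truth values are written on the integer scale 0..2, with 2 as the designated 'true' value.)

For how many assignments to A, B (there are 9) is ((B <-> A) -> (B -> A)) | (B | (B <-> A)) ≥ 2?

A = 0, B = 0 ↦ 2  ≥
A = 0, B = 1 ↦ 1  <
A = 0, B = 2 ↦ 2  ≥
A = 1, B = 0 ↦ 2  ≥
A = 1, B = 1 ↦ 1  <
A = 1, B = 2 ↦ 2  ≥
A = 2, B = 0 ↦ 2  ≥
A = 2, B = 1 ↦ 2  ≥
A = 2, B = 2 ↦ 2  ≥
So 7 of the 9 assignments meet the threshold.

7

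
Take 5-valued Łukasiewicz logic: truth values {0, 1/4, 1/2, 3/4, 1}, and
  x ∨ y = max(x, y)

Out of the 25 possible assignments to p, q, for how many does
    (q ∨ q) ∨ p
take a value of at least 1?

value 1: 9 assignments (counts)
value 3/4: 7 assignments
value 1/2: 5 assignments
value 1/4: 3 assignments
value 0: 1 assignment
So 9 of the 25 assignments meet the threshold.

9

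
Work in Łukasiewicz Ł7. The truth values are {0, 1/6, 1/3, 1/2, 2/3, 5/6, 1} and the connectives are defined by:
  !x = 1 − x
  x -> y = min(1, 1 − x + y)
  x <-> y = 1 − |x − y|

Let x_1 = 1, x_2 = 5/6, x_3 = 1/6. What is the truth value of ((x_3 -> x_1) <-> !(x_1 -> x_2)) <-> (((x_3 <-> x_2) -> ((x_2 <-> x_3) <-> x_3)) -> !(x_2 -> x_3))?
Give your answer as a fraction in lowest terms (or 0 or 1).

1/2

x_3 -> x_1 = 1/6 -> 1 = 1
x_1 -> x_2 = 1 -> 5/6 = 5/6
!(x_1 -> x_2) = !5/6 = 1/6
(x_3 -> x_1) <-> !(x_1 -> x_2) = 1 <-> 1/6 = 1/6
x_3 <-> x_2 = 1/6 <-> 5/6 = 1/3
x_2 <-> x_3 = 5/6 <-> 1/6 = 1/3
(x_2 <-> x_3) <-> x_3 = 1/3 <-> 1/6 = 5/6
(x_3 <-> x_2) -> ((x_2 <-> x_3) <-> x_3) = 1/3 -> 5/6 = 1
x_2 -> x_3 = 5/6 -> 1/6 = 1/3
!(x_2 -> x_3) = !1/3 = 2/3
((x_3 <-> x_2) -> ((x_2 <-> x_3) <-> x_3)) -> !(x_2 -> x_3) = 1 -> 2/3 = 2/3
((x_3 -> x_1) <-> !(x_1 -> x_2)) <-> (((x_3 <-> x_2) -> ((x_2 <-> x_3) <-> x_3)) -> !(x_2 -> x_3)) = 1/6 <-> 2/3 = 1/2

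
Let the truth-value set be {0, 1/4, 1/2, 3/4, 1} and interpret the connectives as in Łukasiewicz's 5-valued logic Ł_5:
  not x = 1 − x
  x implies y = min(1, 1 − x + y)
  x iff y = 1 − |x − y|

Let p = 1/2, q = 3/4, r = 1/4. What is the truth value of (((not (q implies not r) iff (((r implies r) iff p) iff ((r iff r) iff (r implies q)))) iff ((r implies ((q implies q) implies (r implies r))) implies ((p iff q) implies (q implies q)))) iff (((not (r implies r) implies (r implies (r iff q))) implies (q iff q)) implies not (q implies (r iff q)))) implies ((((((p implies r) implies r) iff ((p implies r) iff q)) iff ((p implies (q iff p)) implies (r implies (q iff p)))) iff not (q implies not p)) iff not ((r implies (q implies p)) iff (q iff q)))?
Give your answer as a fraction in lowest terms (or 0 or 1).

1/2

not r = not 1/4 = 3/4
q implies not r = 3/4 implies 3/4 = 1
not (q implies not r) = not 1 = 0
r implies r = 1/4 implies 1/4 = 1
(r implies r) iff p = 1 iff 1/2 = 1/2
r iff r = 1/4 iff 1/4 = 1
r implies q = 1/4 implies 3/4 = 1
(r iff r) iff (r implies q) = 1 iff 1 = 1
((r implies r) iff p) iff ((r iff r) iff (r implies q)) = 1/2 iff 1 = 1/2
not (q implies not r) iff (((r implies r) iff p) iff ((r iff r) iff (r implies q))) = 0 iff 1/2 = 1/2
q implies q = 3/4 implies 3/4 = 1
r implies r = 1/4 implies 1/4 = 1
(q implies q) implies (r implies r) = 1 implies 1 = 1
r implies ((q implies q) implies (r implies r)) = 1/4 implies 1 = 1
p iff q = 1/2 iff 3/4 = 3/4
q implies q = 3/4 implies 3/4 = 1
(p iff q) implies (q implies q) = 3/4 implies 1 = 1
(r implies ((q implies q) implies (r implies r))) implies ((p iff q) implies (q implies q)) = 1 implies 1 = 1
(not (q implies not r) iff (((r implies r) iff p) iff ((r iff r) iff (r implies q)))) iff ((r implies ((q implies q) implies (r implies r))) implies ((p iff q) implies (q implies q))) = 1/2 iff 1 = 1/2
r implies r = 1/4 implies 1/4 = 1
not (r implies r) = not 1 = 0
r iff q = 1/4 iff 3/4 = 1/2
r implies (r iff q) = 1/4 implies 1/2 = 1
not (r implies r) implies (r implies (r iff q)) = 0 implies 1 = 1
q iff q = 3/4 iff 3/4 = 1
(not (r implies r) implies (r implies (r iff q))) implies (q iff q) = 1 implies 1 = 1
r iff q = 1/4 iff 3/4 = 1/2
q implies (r iff q) = 3/4 implies 1/2 = 3/4
not (q implies (r iff q)) = not 3/4 = 1/4
((not (r implies r) implies (r implies (r iff q))) implies (q iff q)) implies not (q implies (r iff q)) = 1 implies 1/4 = 1/4
((not (q implies not r) iff (((r implies r) iff p) iff ((r iff r) iff (r implies q)))) iff ((r implies ((q implies q) implies (r implies r))) implies ((p iff q) implies (q implies q)))) iff (((not (r implies r) implies (r implies (r iff q))) implies (q iff q)) implies not (q implies (r iff q))) = 1/2 iff 1/4 = 3/4
p implies r = 1/2 implies 1/4 = 3/4
(p implies r) implies r = 3/4 implies 1/4 = 1/2
p implies r = 1/2 implies 1/4 = 3/4
(p implies r) iff q = 3/4 iff 3/4 = 1
((p implies r) implies r) iff ((p implies r) iff q) = 1/2 iff 1 = 1/2
q iff p = 3/4 iff 1/2 = 3/4
p implies (q iff p) = 1/2 implies 3/4 = 1
q iff p = 3/4 iff 1/2 = 3/4
r implies (q iff p) = 1/4 implies 3/4 = 1
(p implies (q iff p)) implies (r implies (q iff p)) = 1 implies 1 = 1
(((p implies r) implies r) iff ((p implies r) iff q)) iff ((p implies (q iff p)) implies (r implies (q iff p))) = 1/2 iff 1 = 1/2
not p = not 1/2 = 1/2
q implies not p = 3/4 implies 1/2 = 3/4
not (q implies not p) = not 3/4 = 1/4
((((p implies r) implies r) iff ((p implies r) iff q)) iff ((p implies (q iff p)) implies (r implies (q iff p)))) iff not (q implies not p) = 1/2 iff 1/4 = 3/4
q implies p = 3/4 implies 1/2 = 3/4
r implies (q implies p) = 1/4 implies 3/4 = 1
q iff q = 3/4 iff 3/4 = 1
(r implies (q implies p)) iff (q iff q) = 1 iff 1 = 1
not ((r implies (q implies p)) iff (q iff q)) = not 1 = 0
(((((p implies r) implies r) iff ((p implies r) iff q)) iff ((p implies (q iff p)) implies (r implies (q iff p)))) iff not (q implies not p)) iff not ((r implies (q implies p)) iff (q iff q)) = 3/4 iff 0 = 1/4
(((not (q implies not r) iff (((r implies r) iff p) iff ((r iff r) iff (r implies q)))) iff ((r implies ((q implies q) implies (r implies r))) implies ((p iff q) implies (q implies q)))) iff (((not (r implies r) implies (r implies (r iff q))) implies (q iff q)) implies not (q implies (r iff q)))) implies ((((((p implies r) implies r) iff ((p implies r) iff q)) iff ((p implies (q iff p)) implies (r implies (q iff p)))) iff not (q implies not p)) iff not ((r implies (q implies p)) iff (q iff q))) = 3/4 implies 1/4 = 1/2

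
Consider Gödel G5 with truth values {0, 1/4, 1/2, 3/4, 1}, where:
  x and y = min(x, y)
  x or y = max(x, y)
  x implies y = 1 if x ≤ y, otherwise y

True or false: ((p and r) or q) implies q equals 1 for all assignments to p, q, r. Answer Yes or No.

Counterexample: take p = 1/4, q = 0, r = 1/4.
p and r = 1/4 and 1/4 = 1/4
(p and r) or q = 1/4 or 0 = 1/4
((p and r) or q) implies q = 1/4 implies 0 = 0
This gives 0 ≠ 1.

No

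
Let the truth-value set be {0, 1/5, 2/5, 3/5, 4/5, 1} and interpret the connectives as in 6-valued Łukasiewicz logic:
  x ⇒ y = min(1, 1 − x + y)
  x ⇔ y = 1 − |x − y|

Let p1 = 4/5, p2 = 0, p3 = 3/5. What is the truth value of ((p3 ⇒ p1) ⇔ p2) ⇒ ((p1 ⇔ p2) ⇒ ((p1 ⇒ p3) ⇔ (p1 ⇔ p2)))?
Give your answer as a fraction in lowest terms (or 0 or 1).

1

p3 ⇒ p1 = 3/5 ⇒ 4/5 = 1
(p3 ⇒ p1) ⇔ p2 = 1 ⇔ 0 = 0
p1 ⇔ p2 = 4/5 ⇔ 0 = 1/5
p1 ⇒ p3 = 4/5 ⇒ 3/5 = 4/5
p1 ⇔ p2 = 4/5 ⇔ 0 = 1/5
(p1 ⇒ p3) ⇔ (p1 ⇔ p2) = 4/5 ⇔ 1/5 = 2/5
(p1 ⇔ p2) ⇒ ((p1 ⇒ p3) ⇔ (p1 ⇔ p2)) = 1/5 ⇒ 2/5 = 1
((p3 ⇒ p1) ⇔ p2) ⇒ ((p1 ⇔ p2) ⇒ ((p1 ⇒ p3) ⇔ (p1 ⇔ p2))) = 0 ⇒ 1 = 1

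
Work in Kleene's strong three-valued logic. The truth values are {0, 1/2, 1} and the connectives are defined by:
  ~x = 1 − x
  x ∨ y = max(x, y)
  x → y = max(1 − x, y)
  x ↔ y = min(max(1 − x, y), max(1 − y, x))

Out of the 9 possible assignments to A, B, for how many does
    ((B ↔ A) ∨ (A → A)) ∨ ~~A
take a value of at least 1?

6

A = 0, B = 0 ↦ 1  ≥
A = 0, B = 1/2 ↦ 1  ≥
A = 0, B = 1 ↦ 1  ≥
A = 1/2, B = 0 ↦ 1/2  <
A = 1/2, B = 1/2 ↦ 1/2  <
A = 1/2, B = 1 ↦ 1/2  <
A = 1, B = 0 ↦ 1  ≥
A = 1, B = 1/2 ↦ 1  ≥
A = 1, B = 1 ↦ 1  ≥
So 6 of the 9 assignments meet the threshold.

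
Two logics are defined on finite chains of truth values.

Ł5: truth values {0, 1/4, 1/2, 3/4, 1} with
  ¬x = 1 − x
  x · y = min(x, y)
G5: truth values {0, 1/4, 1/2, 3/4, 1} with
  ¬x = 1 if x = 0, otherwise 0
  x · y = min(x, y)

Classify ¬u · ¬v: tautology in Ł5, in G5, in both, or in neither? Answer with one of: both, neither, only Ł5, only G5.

In Ł5: at u = 0, v = 1/4 the value is 3/4 — not a tautology.
In G5: at u = 0, v = 1/4 the value is 0 — not a tautology.

neither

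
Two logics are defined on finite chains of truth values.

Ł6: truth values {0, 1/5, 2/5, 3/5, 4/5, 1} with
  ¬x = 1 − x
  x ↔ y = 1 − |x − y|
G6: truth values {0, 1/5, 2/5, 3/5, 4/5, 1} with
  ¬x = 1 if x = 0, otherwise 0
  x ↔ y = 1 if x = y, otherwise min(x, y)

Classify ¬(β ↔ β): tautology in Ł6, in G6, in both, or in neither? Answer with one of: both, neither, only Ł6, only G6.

In Ł6: at β = 0 the value is 0 — not a tautology.
In G6: at β = 0 the value is 0 — not a tautology.

neither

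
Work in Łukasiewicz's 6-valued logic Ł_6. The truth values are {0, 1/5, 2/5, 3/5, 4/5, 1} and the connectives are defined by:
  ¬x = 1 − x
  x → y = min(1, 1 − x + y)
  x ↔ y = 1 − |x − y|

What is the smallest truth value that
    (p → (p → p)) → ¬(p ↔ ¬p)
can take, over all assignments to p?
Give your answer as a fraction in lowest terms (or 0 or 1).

Take p = 2/5:
p → p = 2/5 → 2/5 = 1
p → (p → p) = 2/5 → 1 = 1
¬p = ¬2/5 = 3/5
p ↔ ¬p = 2/5 ↔ 3/5 = 4/5
¬(p ↔ ¬p) = ¬4/5 = 1/5
(p → (p → p)) → ¬(p ↔ ¬p) = 1 → 1/5 = 1/5
No assignment yields a value below 1/5, so this is the minimum.

1/5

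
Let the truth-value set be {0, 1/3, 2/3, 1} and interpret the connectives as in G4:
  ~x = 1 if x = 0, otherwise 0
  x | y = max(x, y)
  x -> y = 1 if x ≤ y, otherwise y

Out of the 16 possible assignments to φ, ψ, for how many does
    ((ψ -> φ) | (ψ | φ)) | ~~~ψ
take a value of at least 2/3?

15

φ = 0, ψ = 0 ↦ 1  ≥
φ = 0, ψ = 1/3 ↦ 1/3  <
φ = 0, ψ = 2/3 ↦ 2/3  ≥
φ = 0, ψ = 1 ↦ 1  ≥
φ = 1/3, ψ = 0 ↦ 1  ≥
φ = 1/3, ψ = 1/3 ↦ 1  ≥
φ = 1/3, ψ = 2/3 ↦ 2/3  ≥
φ = 1/3, ψ = 1 ↦ 1  ≥
φ = 2/3, ψ = 0 ↦ 1  ≥
φ = 2/3, ψ = 1/3 ↦ 1  ≥
φ = 2/3, ψ = 2/3 ↦ 1  ≥
φ = 2/3, ψ = 1 ↦ 1  ≥
φ = 1, ψ = 0 ↦ 1  ≥
φ = 1, ψ = 1/3 ↦ 1  ≥
φ = 1, ψ = 2/3 ↦ 1  ≥
φ = 1, ψ = 1 ↦ 1  ≥
So 15 of the 16 assignments meet the threshold.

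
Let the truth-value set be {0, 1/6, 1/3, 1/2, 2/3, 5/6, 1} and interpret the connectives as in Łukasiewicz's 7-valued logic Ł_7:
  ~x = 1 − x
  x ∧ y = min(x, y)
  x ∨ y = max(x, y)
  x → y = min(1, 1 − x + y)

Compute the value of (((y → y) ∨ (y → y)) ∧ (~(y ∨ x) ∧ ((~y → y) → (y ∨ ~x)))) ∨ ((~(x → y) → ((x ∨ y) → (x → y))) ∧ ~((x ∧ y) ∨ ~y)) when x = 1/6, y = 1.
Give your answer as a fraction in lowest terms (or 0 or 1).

5/6

y → y = 1 → 1 = 1
y → y = 1 → 1 = 1
(y → y) ∨ (y → y) = 1 ∨ 1 = 1
y ∨ x = 1 ∨ 1/6 = 1
~(y ∨ x) = ~1 = 0
~y = ~1 = 0
~y → y = 0 → 1 = 1
~x = ~1/6 = 5/6
y ∨ ~x = 1 ∨ 5/6 = 1
(~y → y) → (y ∨ ~x) = 1 → 1 = 1
~(y ∨ x) ∧ ((~y → y) → (y ∨ ~x)) = 0 ∧ 1 = 0
((y → y) ∨ (y → y)) ∧ (~(y ∨ x) ∧ ((~y → y) → (y ∨ ~x))) = 1 ∧ 0 = 0
x → y = 1/6 → 1 = 1
~(x → y) = ~1 = 0
x ∨ y = 1/6 ∨ 1 = 1
x → y = 1/6 → 1 = 1
(x ∨ y) → (x → y) = 1 → 1 = 1
~(x → y) → ((x ∨ y) → (x → y)) = 0 → 1 = 1
x ∧ y = 1/6 ∧ 1 = 1/6
~y = ~1 = 0
(x ∧ y) ∨ ~y = 1/6 ∨ 0 = 1/6
~((x ∧ y) ∨ ~y) = ~1/6 = 5/6
(~(x → y) → ((x ∨ y) → (x → y))) ∧ ~((x ∧ y) ∨ ~y) = 1 ∧ 5/6 = 5/6
(((y → y) ∨ (y → y)) ∧ (~(y ∨ x) ∧ ((~y → y) → (y ∨ ~x)))) ∨ ((~(x → y) → ((x ∨ y) → (x → y))) ∧ ~((x ∧ y) ∨ ~y)) = 0 ∨ 5/6 = 5/6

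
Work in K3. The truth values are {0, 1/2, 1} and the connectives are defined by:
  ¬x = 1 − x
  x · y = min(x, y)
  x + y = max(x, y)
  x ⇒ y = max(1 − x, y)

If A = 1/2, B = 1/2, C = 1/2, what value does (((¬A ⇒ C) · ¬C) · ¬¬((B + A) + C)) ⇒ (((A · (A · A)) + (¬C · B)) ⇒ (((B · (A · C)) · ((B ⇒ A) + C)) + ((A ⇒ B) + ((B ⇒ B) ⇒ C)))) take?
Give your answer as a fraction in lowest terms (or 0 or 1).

1/2

¬A = ¬1/2 = 1/2
¬A ⇒ C = 1/2 ⇒ 1/2 = 1/2
¬C = ¬1/2 = 1/2
(¬A ⇒ C) · ¬C = 1/2 · 1/2 = 1/2
B + A = 1/2 + 1/2 = 1/2
(B + A) + C = 1/2 + 1/2 = 1/2
¬((B + A) + C) = ¬1/2 = 1/2
¬¬((B + A) + C) = ¬1/2 = 1/2
((¬A ⇒ C) · ¬C) · ¬¬((B + A) + C) = 1/2 · 1/2 = 1/2
A · A = 1/2 · 1/2 = 1/2
A · (A · A) = 1/2 · 1/2 = 1/2
¬C = ¬1/2 = 1/2
¬C · B = 1/2 · 1/2 = 1/2
(A · (A · A)) + (¬C · B) = 1/2 + 1/2 = 1/2
A · C = 1/2 · 1/2 = 1/2
B · (A · C) = 1/2 · 1/2 = 1/2
B ⇒ A = 1/2 ⇒ 1/2 = 1/2
(B ⇒ A) + C = 1/2 + 1/2 = 1/2
(B · (A · C)) · ((B ⇒ A) + C) = 1/2 · 1/2 = 1/2
A ⇒ B = 1/2 ⇒ 1/2 = 1/2
B ⇒ B = 1/2 ⇒ 1/2 = 1/2
(B ⇒ B) ⇒ C = 1/2 ⇒ 1/2 = 1/2
(A ⇒ B) + ((B ⇒ B) ⇒ C) = 1/2 + 1/2 = 1/2
((B · (A · C)) · ((B ⇒ A) + C)) + ((A ⇒ B) + ((B ⇒ B) ⇒ C)) = 1/2 + 1/2 = 1/2
((A · (A · A)) + (¬C · B)) ⇒ (((B · (A · C)) · ((B ⇒ A) + C)) + ((A ⇒ B) + ((B ⇒ B) ⇒ C))) = 1/2 ⇒ 1/2 = 1/2
(((¬A ⇒ C) · ¬C) · ¬¬((B + A) + C)) ⇒ (((A · (A · A)) + (¬C · B)) ⇒ (((B · (A · C)) · ((B ⇒ A) + C)) + ((A ⇒ B) + ((B ⇒ B) ⇒ C)))) = 1/2 ⇒ 1/2 = 1/2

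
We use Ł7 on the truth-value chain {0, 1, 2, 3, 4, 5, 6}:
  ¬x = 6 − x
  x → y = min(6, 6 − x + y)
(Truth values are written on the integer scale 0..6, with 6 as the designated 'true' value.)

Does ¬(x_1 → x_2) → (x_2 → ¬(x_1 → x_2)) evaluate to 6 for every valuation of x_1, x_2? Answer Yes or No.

Yes

At x_1 = 2, x_2 = 6, for instance:
x_1 → x_2 = 2 → 6 = 6
¬(x_1 → x_2) = ¬6 = 0
x_2 → ¬(x_1 → x_2) = 6 → 0 = 0
¬(x_1 → x_2) → (x_2 → ¬(x_1 → x_2)) = 0 → 0 = 6
and checking the remaining 48 assignments likewise gives ≥ 6 in every case.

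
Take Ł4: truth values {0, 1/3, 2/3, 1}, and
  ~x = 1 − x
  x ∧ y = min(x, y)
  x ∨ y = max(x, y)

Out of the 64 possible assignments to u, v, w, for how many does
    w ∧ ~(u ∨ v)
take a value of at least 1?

1

value 1: 1 assignment (counts)
value 2/3: 7 assignments
value 1/3: 19 assignments
value 0: 37 assignments
So 1 of the 64 assignments meets the threshold.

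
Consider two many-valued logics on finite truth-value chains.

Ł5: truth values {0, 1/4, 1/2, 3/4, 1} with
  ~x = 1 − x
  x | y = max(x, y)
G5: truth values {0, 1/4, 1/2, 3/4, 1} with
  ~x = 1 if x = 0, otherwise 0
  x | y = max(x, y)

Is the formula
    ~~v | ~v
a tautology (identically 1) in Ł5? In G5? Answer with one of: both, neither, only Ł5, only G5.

only G5

In Ł5: at v = 1/4 the value is 3/4 — not a tautology.
In G5: every assignment gives 1 — tautology.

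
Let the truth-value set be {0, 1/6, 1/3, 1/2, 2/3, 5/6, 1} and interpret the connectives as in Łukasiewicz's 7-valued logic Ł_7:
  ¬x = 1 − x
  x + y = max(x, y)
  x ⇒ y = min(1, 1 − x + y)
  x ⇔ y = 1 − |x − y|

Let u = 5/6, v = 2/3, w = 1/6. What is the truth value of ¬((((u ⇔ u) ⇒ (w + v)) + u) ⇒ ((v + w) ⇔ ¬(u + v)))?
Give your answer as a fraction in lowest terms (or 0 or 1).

1/3

u ⇔ u = 5/6 ⇔ 5/6 = 1
w + v = 1/6 + 2/3 = 2/3
(u ⇔ u) ⇒ (w + v) = 1 ⇒ 2/3 = 2/3
((u ⇔ u) ⇒ (w + v)) + u = 2/3 + 5/6 = 5/6
v + w = 2/3 + 1/6 = 2/3
u + v = 5/6 + 2/3 = 5/6
¬(u + v) = ¬5/6 = 1/6
(v + w) ⇔ ¬(u + v) = 2/3 ⇔ 1/6 = 1/2
(((u ⇔ u) ⇒ (w + v)) + u) ⇒ ((v + w) ⇔ ¬(u + v)) = 5/6 ⇒ 1/2 = 2/3
¬((((u ⇔ u) ⇒ (w + v)) + u) ⇒ ((v + w) ⇔ ¬(u + v))) = ¬2/3 = 1/3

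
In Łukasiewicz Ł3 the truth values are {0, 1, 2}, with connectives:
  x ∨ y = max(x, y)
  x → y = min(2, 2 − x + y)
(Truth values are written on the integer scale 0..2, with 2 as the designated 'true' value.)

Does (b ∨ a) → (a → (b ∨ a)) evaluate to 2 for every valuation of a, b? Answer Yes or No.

Yes

a = 0, b = 0 ↦ 2
a = 0, b = 1 ↦ 2
a = 0, b = 2 ↦ 2
a = 1, b = 0 ↦ 2
a = 1, b = 1 ↦ 2
a = 1, b = 2 ↦ 2
a = 2, b = 0 ↦ 2
a = 2, b = 1 ↦ 2
a = 2, b = 2 ↦ 2
Every assignment gives a value ≥ 2.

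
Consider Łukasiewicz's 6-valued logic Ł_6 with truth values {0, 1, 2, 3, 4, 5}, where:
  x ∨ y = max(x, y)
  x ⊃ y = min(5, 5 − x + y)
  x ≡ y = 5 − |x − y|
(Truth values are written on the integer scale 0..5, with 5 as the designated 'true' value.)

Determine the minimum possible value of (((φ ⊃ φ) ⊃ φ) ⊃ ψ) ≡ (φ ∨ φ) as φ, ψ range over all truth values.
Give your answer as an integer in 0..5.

0

Take φ = 0, ψ = 0:
φ ⊃ φ = 0 ⊃ 0 = 5
(φ ⊃ φ) ⊃ φ = 5 ⊃ 0 = 0
((φ ⊃ φ) ⊃ φ) ⊃ ψ = 0 ⊃ 0 = 5
φ ∨ φ = 0 ∨ 0 = 0
(((φ ⊃ φ) ⊃ φ) ⊃ ψ) ≡ (φ ∨ φ) = 5 ≡ 0 = 0
No assignment yields a value below 0, so this is the minimum.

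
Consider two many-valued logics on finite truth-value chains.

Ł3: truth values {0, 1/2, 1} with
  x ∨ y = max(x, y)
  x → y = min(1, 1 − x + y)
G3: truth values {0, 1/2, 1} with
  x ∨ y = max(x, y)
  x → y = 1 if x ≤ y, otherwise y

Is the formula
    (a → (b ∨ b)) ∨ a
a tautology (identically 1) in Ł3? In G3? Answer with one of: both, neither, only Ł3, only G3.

In Ł3: at a = 1/2, b = 0 the value is 1/2 — not a tautology.
In G3: at a = 1/2, b = 0 the value is 1/2 — not a tautology.

neither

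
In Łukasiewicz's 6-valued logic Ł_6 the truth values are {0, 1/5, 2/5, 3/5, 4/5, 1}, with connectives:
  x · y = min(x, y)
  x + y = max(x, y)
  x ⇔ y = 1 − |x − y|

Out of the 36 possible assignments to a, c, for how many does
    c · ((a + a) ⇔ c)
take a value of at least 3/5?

12

value 1: 1 assignment (counts)
value 4/5: 4 assignments (counts)
value 3/5: 7 assignments (counts)
value 2/5: 9 assignments
value 1/5: 8 assignments
value 0: 7 assignments
So 12 of the 36 assignments meet the threshold.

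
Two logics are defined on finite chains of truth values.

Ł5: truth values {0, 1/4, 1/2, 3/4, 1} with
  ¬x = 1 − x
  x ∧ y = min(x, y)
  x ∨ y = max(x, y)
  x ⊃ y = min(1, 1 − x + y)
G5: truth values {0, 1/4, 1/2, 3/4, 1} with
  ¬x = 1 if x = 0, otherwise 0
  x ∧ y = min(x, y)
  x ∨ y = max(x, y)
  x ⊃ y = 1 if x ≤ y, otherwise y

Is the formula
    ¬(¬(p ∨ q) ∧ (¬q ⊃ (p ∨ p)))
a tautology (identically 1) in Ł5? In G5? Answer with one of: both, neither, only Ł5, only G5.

only G5

In Ł5: at p = 0, q = 1/4 the value is 3/4 — not a tautology.
In G5: every assignment gives 1 — tautology.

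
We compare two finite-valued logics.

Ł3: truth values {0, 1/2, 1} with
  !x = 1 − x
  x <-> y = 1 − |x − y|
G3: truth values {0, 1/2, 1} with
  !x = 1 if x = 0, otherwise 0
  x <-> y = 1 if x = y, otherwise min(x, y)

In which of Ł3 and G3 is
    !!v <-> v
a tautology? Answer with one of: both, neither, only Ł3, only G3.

only Ł3

In Ł3: every assignment gives 1 — tautology.
In G3: at v = 1/2 the value is 1/2 — not a tautology.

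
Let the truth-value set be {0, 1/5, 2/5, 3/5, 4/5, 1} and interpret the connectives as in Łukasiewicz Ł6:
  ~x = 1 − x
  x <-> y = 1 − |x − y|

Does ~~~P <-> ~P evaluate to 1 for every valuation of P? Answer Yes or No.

Yes

P = 0 ↦ 1
P = 1/5 ↦ 1
P = 2/5 ↦ 1
P = 3/5 ↦ 1
P = 4/5 ↦ 1
P = 1 ↦ 1
Every assignment gives a value ≥ 1.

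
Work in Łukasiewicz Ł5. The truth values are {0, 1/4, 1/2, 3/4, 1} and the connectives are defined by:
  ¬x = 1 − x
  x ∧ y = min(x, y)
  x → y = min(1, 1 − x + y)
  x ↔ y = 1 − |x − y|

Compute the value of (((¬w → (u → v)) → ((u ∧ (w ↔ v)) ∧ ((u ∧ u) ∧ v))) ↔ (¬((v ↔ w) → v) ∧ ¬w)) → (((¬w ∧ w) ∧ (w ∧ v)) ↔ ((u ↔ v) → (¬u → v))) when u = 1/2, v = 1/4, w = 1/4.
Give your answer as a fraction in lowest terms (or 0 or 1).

3/4

¬w = ¬1/4 = 3/4
u → v = 1/2 → 1/4 = 3/4
¬w → (u → v) = 3/4 → 3/4 = 1
w ↔ v = 1/4 ↔ 1/4 = 1
u ∧ (w ↔ v) = 1/2 ∧ 1 = 1/2
u ∧ u = 1/2 ∧ 1/2 = 1/2
(u ∧ u) ∧ v = 1/2 ∧ 1/4 = 1/4
(u ∧ (w ↔ v)) ∧ ((u ∧ u) ∧ v) = 1/2 ∧ 1/4 = 1/4
(¬w → (u → v)) → ((u ∧ (w ↔ v)) ∧ ((u ∧ u) ∧ v)) = 1 → 1/4 = 1/4
v ↔ w = 1/4 ↔ 1/4 = 1
(v ↔ w) → v = 1 → 1/4 = 1/4
¬((v ↔ w) → v) = ¬1/4 = 3/4
¬w = ¬1/4 = 3/4
¬((v ↔ w) → v) ∧ ¬w = 3/4 ∧ 3/4 = 3/4
((¬w → (u → v)) → ((u ∧ (w ↔ v)) ∧ ((u ∧ u) ∧ v))) ↔ (¬((v ↔ w) → v) ∧ ¬w) = 1/4 ↔ 3/4 = 1/2
¬w = ¬1/4 = 3/4
¬w ∧ w = 3/4 ∧ 1/4 = 1/4
w ∧ v = 1/4 ∧ 1/4 = 1/4
(¬w ∧ w) ∧ (w ∧ v) = 1/4 ∧ 1/4 = 1/4
u ↔ v = 1/2 ↔ 1/4 = 3/4
¬u = ¬1/2 = 1/2
¬u → v = 1/2 → 1/4 = 3/4
(u ↔ v) → (¬u → v) = 3/4 → 3/4 = 1
((¬w ∧ w) ∧ (w ∧ v)) ↔ ((u ↔ v) → (¬u → v)) = 1/4 ↔ 1 = 1/4
(((¬w → (u → v)) → ((u ∧ (w ↔ v)) ∧ ((u ∧ u) ∧ v))) ↔ (¬((v ↔ w) → v) ∧ ¬w)) → (((¬w ∧ w) ∧ (w ∧ v)) ↔ ((u ↔ v) → (¬u → v))) = 1/2 → 1/4 = 3/4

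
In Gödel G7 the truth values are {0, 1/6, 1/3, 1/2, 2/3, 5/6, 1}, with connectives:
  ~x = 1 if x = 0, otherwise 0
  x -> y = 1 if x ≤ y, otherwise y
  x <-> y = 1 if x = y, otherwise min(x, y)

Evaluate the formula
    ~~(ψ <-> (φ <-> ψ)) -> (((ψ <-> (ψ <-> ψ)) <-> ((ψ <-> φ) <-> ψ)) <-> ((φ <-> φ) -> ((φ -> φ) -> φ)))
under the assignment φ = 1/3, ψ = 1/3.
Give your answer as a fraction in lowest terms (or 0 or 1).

1/3

φ <-> ψ = 1/3 <-> 1/3 = 1
ψ <-> (φ <-> ψ) = 1/3 <-> 1 = 1/3
~(ψ <-> (φ <-> ψ)) = ~1/3 = 0
~~(ψ <-> (φ <-> ψ)) = ~0 = 1
ψ <-> ψ = 1/3 <-> 1/3 = 1
ψ <-> (ψ <-> ψ) = 1/3 <-> 1 = 1/3
ψ <-> φ = 1/3 <-> 1/3 = 1
(ψ <-> φ) <-> ψ = 1 <-> 1/3 = 1/3
(ψ <-> (ψ <-> ψ)) <-> ((ψ <-> φ) <-> ψ) = 1/3 <-> 1/3 = 1
φ <-> φ = 1/3 <-> 1/3 = 1
φ -> φ = 1/3 -> 1/3 = 1
(φ -> φ) -> φ = 1 -> 1/3 = 1/3
(φ <-> φ) -> ((φ -> φ) -> φ) = 1 -> 1/3 = 1/3
((ψ <-> (ψ <-> ψ)) <-> ((ψ <-> φ) <-> ψ)) <-> ((φ <-> φ) -> ((φ -> φ) -> φ)) = 1 <-> 1/3 = 1/3
~~(ψ <-> (φ <-> ψ)) -> (((ψ <-> (ψ <-> ψ)) <-> ((ψ <-> φ) <-> ψ)) <-> ((φ <-> φ) -> ((φ -> φ) -> φ))) = 1 -> 1/3 = 1/3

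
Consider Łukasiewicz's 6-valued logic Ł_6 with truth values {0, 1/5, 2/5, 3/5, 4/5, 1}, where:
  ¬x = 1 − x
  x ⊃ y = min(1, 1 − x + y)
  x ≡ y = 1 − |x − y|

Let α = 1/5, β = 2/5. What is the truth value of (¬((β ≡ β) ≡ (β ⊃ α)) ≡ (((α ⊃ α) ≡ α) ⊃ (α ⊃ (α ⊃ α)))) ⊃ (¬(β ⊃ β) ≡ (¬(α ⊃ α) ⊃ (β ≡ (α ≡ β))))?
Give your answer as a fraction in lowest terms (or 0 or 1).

4/5

β ≡ β = 2/5 ≡ 2/5 = 1
β ⊃ α = 2/5 ⊃ 1/5 = 4/5
(β ≡ β) ≡ (β ⊃ α) = 1 ≡ 4/5 = 4/5
¬((β ≡ β) ≡ (β ⊃ α)) = ¬4/5 = 1/5
α ⊃ α = 1/5 ⊃ 1/5 = 1
(α ⊃ α) ≡ α = 1 ≡ 1/5 = 1/5
α ⊃ α = 1/5 ⊃ 1/5 = 1
α ⊃ (α ⊃ α) = 1/5 ⊃ 1 = 1
((α ⊃ α) ≡ α) ⊃ (α ⊃ (α ⊃ α)) = 1/5 ⊃ 1 = 1
¬((β ≡ β) ≡ (β ⊃ α)) ≡ (((α ⊃ α) ≡ α) ⊃ (α ⊃ (α ⊃ α))) = 1/5 ≡ 1 = 1/5
β ⊃ β = 2/5 ⊃ 2/5 = 1
¬(β ⊃ β) = ¬1 = 0
α ⊃ α = 1/5 ⊃ 1/5 = 1
¬(α ⊃ α) = ¬1 = 0
α ≡ β = 1/5 ≡ 2/5 = 4/5
β ≡ (α ≡ β) = 2/5 ≡ 4/5 = 3/5
¬(α ⊃ α) ⊃ (β ≡ (α ≡ β)) = 0 ⊃ 3/5 = 1
¬(β ⊃ β) ≡ (¬(α ⊃ α) ⊃ (β ≡ (α ≡ β))) = 0 ≡ 1 = 0
(¬((β ≡ β) ≡ (β ⊃ α)) ≡ (((α ⊃ α) ≡ α) ⊃ (α ⊃ (α ⊃ α)))) ⊃ (¬(β ⊃ β) ≡ (¬(α ⊃ α) ⊃ (β ≡ (α ≡ β)))) = 1/5 ⊃ 0 = 4/5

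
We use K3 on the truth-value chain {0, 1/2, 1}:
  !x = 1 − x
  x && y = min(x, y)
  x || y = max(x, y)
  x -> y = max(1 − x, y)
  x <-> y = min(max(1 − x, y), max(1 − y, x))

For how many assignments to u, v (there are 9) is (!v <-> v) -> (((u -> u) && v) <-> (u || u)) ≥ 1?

u = 0, v = 0 ↦ 1  ≥
u = 0, v = 1/2 ↦ 1/2  <
u = 0, v = 1 ↦ 1  ≥
u = 1/2, v = 0 ↦ 1  ≥
u = 1/2, v = 1/2 ↦ 1/2  <
u = 1/2, v = 1 ↦ 1  ≥
u = 1, v = 0 ↦ 1  ≥
u = 1, v = 1/2 ↦ 1/2  <
u = 1, v = 1 ↦ 1  ≥
So 6 of the 9 assignments meet the threshold.

6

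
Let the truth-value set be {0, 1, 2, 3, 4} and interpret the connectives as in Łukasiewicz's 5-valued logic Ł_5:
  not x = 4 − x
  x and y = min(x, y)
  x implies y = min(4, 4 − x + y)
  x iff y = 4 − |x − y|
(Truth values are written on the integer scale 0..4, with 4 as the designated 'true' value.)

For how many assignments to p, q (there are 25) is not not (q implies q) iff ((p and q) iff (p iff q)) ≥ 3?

value 4: 9 assignments (counts)
value 3: 7 assignments (counts)
value 2: 5 assignments
value 1: 3 assignments
value 0: 1 assignment
So 16 of the 25 assignments meet the threshold.

16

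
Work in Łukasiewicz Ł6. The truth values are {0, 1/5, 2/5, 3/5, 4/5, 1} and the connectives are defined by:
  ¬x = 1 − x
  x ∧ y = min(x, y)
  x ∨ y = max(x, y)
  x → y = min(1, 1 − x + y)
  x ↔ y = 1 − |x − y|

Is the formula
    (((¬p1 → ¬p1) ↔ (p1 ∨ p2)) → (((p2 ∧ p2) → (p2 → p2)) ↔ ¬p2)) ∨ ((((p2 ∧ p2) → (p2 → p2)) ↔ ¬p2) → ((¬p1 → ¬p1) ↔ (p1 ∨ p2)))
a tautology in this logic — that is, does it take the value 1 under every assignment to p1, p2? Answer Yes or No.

Yes

At p1 = 3/5, p2 = 0, for instance:
¬p1 = ¬3/5 = 2/5
¬p1 = ¬3/5 = 2/5
¬p1 → ¬p1 = 2/5 → 2/5 = 1
p1 ∨ p2 = 3/5 ∨ 0 = 3/5
(¬p1 → ¬p1) ↔ (p1 ∨ p2) = 1 ↔ 3/5 = 3/5
p2 ∧ p2 = 0 ∧ 0 = 0
p2 → p2 = 0 → 0 = 1
(p2 ∧ p2) → (p2 → p2) = 0 → 1 = 1
¬p2 = ¬0 = 1
((p2 ∧ p2) → (p2 → p2)) ↔ ¬p2 = 1 ↔ 1 = 1
((¬p1 → ¬p1) ↔ (p1 ∨ p2)) → (((p2 ∧ p2) → (p2 → p2)) ↔ ¬p2) = 3/5 → 1 = 1
(((p2 ∧ p2) → (p2 → p2)) ↔ ¬p2) → ((¬p1 → ¬p1) ↔ (p1 ∨ p2)) = 1 → 3/5 = 3/5
(((¬p1 → ¬p1) ↔ (p1 ∨ p2)) → (((p2 ∧ p2) → (p2 → p2)) ↔ ¬p2)) ∨ ((((p2 ∧ p2) → (p2 → p2)) ↔ ¬p2) → ((¬p1 → ¬p1) ↔ (p1 ∨ p2))) = 1 ∨ 3/5 = 1
and checking the remaining 35 assignments likewise gives ≥ 1 in every case.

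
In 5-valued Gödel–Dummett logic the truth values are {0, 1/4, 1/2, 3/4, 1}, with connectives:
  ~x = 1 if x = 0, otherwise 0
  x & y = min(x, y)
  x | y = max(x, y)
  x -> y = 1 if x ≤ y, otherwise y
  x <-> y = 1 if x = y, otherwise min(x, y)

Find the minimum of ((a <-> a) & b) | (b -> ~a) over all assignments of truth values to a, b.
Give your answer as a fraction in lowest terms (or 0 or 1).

Take a = 1/4, b = 1/4:
a <-> a = 1/4 <-> 1/4 = 1
(a <-> a) & b = 1 & 1/4 = 1/4
~a = ~1/4 = 0
b -> ~a = 1/4 -> 0 = 0
((a <-> a) & b) | (b -> ~a) = 1/4 | 0 = 1/4
No assignment yields a value below 1/4, so this is the minimum.

1/4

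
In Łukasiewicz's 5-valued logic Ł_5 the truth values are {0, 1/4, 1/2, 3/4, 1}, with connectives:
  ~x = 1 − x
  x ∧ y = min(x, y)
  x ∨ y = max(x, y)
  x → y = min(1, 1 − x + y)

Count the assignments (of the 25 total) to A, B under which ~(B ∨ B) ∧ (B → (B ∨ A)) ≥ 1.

5

value 1: 5 assignments (counts)
value 3/4: 5 assignments
value 1/2: 5 assignments
value 1/4: 5 assignments
value 0: 5 assignments
So 5 of the 25 assignments meet the threshold.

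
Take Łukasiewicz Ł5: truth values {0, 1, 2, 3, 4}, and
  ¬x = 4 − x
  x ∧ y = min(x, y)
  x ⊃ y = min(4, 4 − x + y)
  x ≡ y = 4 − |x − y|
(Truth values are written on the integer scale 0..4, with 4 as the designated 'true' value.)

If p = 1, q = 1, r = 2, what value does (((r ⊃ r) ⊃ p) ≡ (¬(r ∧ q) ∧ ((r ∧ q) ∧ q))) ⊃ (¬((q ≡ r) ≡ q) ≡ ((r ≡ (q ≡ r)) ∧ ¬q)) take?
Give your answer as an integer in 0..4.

3

r ⊃ r = 2 ⊃ 2 = 4
(r ⊃ r) ⊃ p = 4 ⊃ 1 = 1
r ∧ q = 2 ∧ 1 = 1
¬(r ∧ q) = ¬1 = 3
r ∧ q = 2 ∧ 1 = 1
(r ∧ q) ∧ q = 1 ∧ 1 = 1
¬(r ∧ q) ∧ ((r ∧ q) ∧ q) = 3 ∧ 1 = 1
((r ⊃ r) ⊃ p) ≡ (¬(r ∧ q) ∧ ((r ∧ q) ∧ q)) = 1 ≡ 1 = 4
q ≡ r = 1 ≡ 2 = 3
(q ≡ r) ≡ q = 3 ≡ 1 = 2
¬((q ≡ r) ≡ q) = ¬2 = 2
q ≡ r = 1 ≡ 2 = 3
r ≡ (q ≡ r) = 2 ≡ 3 = 3
¬q = ¬1 = 3
(r ≡ (q ≡ r)) ∧ ¬q = 3 ∧ 3 = 3
¬((q ≡ r) ≡ q) ≡ ((r ≡ (q ≡ r)) ∧ ¬q) = 2 ≡ 3 = 3
(((r ⊃ r) ⊃ p) ≡ (¬(r ∧ q) ∧ ((r ∧ q) ∧ q))) ⊃ (¬((q ≡ r) ≡ q) ≡ ((r ≡ (q ≡ r)) ∧ ¬q)) = 4 ⊃ 3 = 3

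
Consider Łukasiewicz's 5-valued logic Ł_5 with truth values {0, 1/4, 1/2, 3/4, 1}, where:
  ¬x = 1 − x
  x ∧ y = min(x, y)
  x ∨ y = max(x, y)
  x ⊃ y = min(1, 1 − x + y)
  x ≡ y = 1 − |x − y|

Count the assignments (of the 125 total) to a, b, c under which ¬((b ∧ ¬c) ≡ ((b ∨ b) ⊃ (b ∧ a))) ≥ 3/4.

64

value 1: 36 assignments (counts)
value 3/4: 28 assignments (counts)
value 1/2: 27 assignments
value 1/4: 22 assignments
value 0: 12 assignments
So 64 of the 125 assignments meet the threshold.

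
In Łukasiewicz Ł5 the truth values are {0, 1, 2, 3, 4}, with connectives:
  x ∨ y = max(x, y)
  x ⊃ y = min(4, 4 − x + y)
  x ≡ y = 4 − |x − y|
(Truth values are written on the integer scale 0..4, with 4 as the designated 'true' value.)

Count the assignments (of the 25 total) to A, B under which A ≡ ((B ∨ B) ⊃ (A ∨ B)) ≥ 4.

value 4: 5 assignments (counts)
value 3: 5 assignments
value 2: 5 assignments
value 1: 5 assignments
value 0: 5 assignments
So 5 of the 25 assignments meet the threshold.

5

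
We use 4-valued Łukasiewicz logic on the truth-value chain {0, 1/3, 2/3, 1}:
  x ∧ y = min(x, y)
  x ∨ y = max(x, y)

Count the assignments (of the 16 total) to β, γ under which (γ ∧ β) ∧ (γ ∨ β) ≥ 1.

β = 0, γ = 0 ↦ 0  <
β = 0, γ = 1/3 ↦ 0  <
β = 0, γ = 2/3 ↦ 0  <
β = 0, γ = 1 ↦ 0  <
β = 1/3, γ = 0 ↦ 0  <
β = 1/3, γ = 1/3 ↦ 1/3  <
β = 1/3, γ = 2/3 ↦ 1/3  <
β = 1/3, γ = 1 ↦ 1/3  <
β = 2/3, γ = 0 ↦ 0  <
β = 2/3, γ = 1/3 ↦ 1/3  <
β = 2/3, γ = 2/3 ↦ 2/3  <
β = 2/3, γ = 1 ↦ 2/3  <
β = 1, γ = 0 ↦ 0  <
β = 1, γ = 1/3 ↦ 1/3  <
β = 1, γ = 2/3 ↦ 2/3  <
β = 1, γ = 1 ↦ 1  ≥
So 1 of the 16 assignments meets the threshold.

1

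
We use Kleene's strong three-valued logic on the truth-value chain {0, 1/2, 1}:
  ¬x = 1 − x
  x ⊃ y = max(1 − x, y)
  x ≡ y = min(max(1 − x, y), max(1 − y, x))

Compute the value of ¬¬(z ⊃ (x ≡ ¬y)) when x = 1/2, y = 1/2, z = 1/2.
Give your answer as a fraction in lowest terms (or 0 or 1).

1/2

¬y = ¬1/2 = 1/2
x ≡ ¬y = 1/2 ≡ 1/2 = 1/2
z ⊃ (x ≡ ¬y) = 1/2 ⊃ 1/2 = 1/2
¬(z ⊃ (x ≡ ¬y)) = ¬1/2 = 1/2
¬¬(z ⊃ (x ≡ ¬y)) = ¬1/2 = 1/2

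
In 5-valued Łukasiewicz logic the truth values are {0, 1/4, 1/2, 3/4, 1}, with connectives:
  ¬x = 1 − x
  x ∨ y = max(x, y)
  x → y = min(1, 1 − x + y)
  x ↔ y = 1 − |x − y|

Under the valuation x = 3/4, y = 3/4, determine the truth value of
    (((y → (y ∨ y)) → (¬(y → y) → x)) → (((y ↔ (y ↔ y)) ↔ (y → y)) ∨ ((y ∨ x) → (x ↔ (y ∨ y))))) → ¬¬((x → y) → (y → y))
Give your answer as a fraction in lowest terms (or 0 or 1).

1

y ∨ y = 3/4 ∨ 3/4 = 3/4
y → (y ∨ y) = 3/4 → 3/4 = 1
y → y = 3/4 → 3/4 = 1
¬(y → y) = ¬1 = 0
¬(y → y) → x = 0 → 3/4 = 1
(y → (y ∨ y)) → (¬(y → y) → x) = 1 → 1 = 1
y ↔ y = 3/4 ↔ 3/4 = 1
y ↔ (y ↔ y) = 3/4 ↔ 1 = 3/4
y → y = 3/4 → 3/4 = 1
(y ↔ (y ↔ y)) ↔ (y → y) = 3/4 ↔ 1 = 3/4
y ∨ x = 3/4 ∨ 3/4 = 3/4
y ∨ y = 3/4 ∨ 3/4 = 3/4
x ↔ (y ∨ y) = 3/4 ↔ 3/4 = 1
(y ∨ x) → (x ↔ (y ∨ y)) = 3/4 → 1 = 1
((y ↔ (y ↔ y)) ↔ (y → y)) ∨ ((y ∨ x) → (x ↔ (y ∨ y))) = 3/4 ∨ 1 = 1
((y → (y ∨ y)) → (¬(y → y) → x)) → (((y ↔ (y ↔ y)) ↔ (y → y)) ∨ ((y ∨ x) → (x ↔ (y ∨ y)))) = 1 → 1 = 1
x → y = 3/4 → 3/4 = 1
y → y = 3/4 → 3/4 = 1
(x → y) → (y → y) = 1 → 1 = 1
¬((x → y) → (y → y)) = ¬1 = 0
¬¬((x → y) → (y → y)) = ¬0 = 1
(((y → (y ∨ y)) → (¬(y → y) → x)) → (((y ↔ (y ↔ y)) ↔ (y → y)) ∨ ((y ∨ x) → (x ↔ (y ∨ y))))) → ¬¬((x → y) → (y → y)) = 1 → 1 = 1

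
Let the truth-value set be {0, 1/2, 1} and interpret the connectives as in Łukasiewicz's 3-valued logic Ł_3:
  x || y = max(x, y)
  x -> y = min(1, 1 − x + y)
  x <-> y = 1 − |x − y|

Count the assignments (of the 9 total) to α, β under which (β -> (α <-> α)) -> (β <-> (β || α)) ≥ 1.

6

α = 0, β = 0 ↦ 1  ≥
α = 0, β = 1/2 ↦ 1  ≥
α = 0, β = 1 ↦ 1  ≥
α = 1/2, β = 0 ↦ 1/2  <
α = 1/2, β = 1/2 ↦ 1  ≥
α = 1/2, β = 1 ↦ 1  ≥
α = 1, β = 0 ↦ 0  <
α = 1, β = 1/2 ↦ 1/2  <
α = 1, β = 1 ↦ 1  ≥
So 6 of the 9 assignments meet the threshold.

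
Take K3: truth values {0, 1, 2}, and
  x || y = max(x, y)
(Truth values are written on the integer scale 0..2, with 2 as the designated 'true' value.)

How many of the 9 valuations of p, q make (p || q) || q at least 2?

p = 0, q = 0 ↦ 0  <
p = 0, q = 1 ↦ 1  <
p = 0, q = 2 ↦ 2  ≥
p = 1, q = 0 ↦ 1  <
p = 1, q = 1 ↦ 1  <
p = 1, q = 2 ↦ 2  ≥
p = 2, q = 0 ↦ 2  ≥
p = 2, q = 1 ↦ 2  ≥
p = 2, q = 2 ↦ 2  ≥
So 5 of the 9 assignments meet the threshold.

5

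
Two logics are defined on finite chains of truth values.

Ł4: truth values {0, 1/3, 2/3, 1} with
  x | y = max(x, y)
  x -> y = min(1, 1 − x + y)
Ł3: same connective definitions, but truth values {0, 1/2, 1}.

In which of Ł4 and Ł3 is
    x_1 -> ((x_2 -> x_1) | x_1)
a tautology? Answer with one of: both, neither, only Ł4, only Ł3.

In Ł4: every assignment gives 1 — tautology.
In Ł3: every assignment gives 1 — tautology.

both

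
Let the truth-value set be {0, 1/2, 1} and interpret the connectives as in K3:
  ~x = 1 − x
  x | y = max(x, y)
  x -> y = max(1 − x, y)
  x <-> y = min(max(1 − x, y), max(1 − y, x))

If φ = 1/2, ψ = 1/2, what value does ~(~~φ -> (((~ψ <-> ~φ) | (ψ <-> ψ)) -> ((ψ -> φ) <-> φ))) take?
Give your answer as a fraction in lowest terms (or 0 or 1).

~φ = ~1/2 = 1/2
~~φ = ~1/2 = 1/2
~ψ = ~1/2 = 1/2
~φ = ~1/2 = 1/2
~ψ <-> ~φ = 1/2 <-> 1/2 = 1/2
ψ <-> ψ = 1/2 <-> 1/2 = 1/2
(~ψ <-> ~φ) | (ψ <-> ψ) = 1/2 | 1/2 = 1/2
ψ -> φ = 1/2 -> 1/2 = 1/2
(ψ -> φ) <-> φ = 1/2 <-> 1/2 = 1/2
((~ψ <-> ~φ) | (ψ <-> ψ)) -> ((ψ -> φ) <-> φ) = 1/2 -> 1/2 = 1/2
~~φ -> (((~ψ <-> ~φ) | (ψ <-> ψ)) -> ((ψ -> φ) <-> φ)) = 1/2 -> 1/2 = 1/2
~(~~φ -> (((~ψ <-> ~φ) | (ψ <-> ψ)) -> ((ψ -> φ) <-> φ))) = ~1/2 = 1/2

1/2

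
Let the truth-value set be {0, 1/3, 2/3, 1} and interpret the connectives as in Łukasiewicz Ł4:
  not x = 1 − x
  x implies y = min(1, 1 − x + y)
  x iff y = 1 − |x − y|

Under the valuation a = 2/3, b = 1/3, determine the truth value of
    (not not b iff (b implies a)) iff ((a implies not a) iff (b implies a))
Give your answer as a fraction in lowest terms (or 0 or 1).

not b = not 1/3 = 2/3
not not b = not 2/3 = 1/3
b implies a = 1/3 implies 2/3 = 1
not not b iff (b implies a) = 1/3 iff 1 = 1/3
not a = not 2/3 = 1/3
a implies not a = 2/3 implies 1/3 = 2/3
b implies a = 1/3 implies 2/3 = 1
(a implies not a) iff (b implies a) = 2/3 iff 1 = 2/3
(not not b iff (b implies a)) iff ((a implies not a) iff (b implies a)) = 1/3 iff 2/3 = 2/3

2/3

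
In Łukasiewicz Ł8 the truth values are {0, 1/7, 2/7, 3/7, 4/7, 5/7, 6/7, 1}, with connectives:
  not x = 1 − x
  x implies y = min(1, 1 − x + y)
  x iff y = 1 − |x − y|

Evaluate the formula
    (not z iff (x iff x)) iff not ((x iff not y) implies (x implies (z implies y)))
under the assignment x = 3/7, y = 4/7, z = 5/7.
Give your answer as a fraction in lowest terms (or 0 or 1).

5/7

not z = not 5/7 = 2/7
x iff x = 3/7 iff 3/7 = 1
not z iff (x iff x) = 2/7 iff 1 = 2/7
not y = not 4/7 = 3/7
x iff not y = 3/7 iff 3/7 = 1
z implies y = 5/7 implies 4/7 = 6/7
x implies (z implies y) = 3/7 implies 6/7 = 1
(x iff not y) implies (x implies (z implies y)) = 1 implies 1 = 1
not ((x iff not y) implies (x implies (z implies y))) = not 1 = 0
(not z iff (x iff x)) iff not ((x iff not y) implies (x implies (z implies y))) = 2/7 iff 0 = 5/7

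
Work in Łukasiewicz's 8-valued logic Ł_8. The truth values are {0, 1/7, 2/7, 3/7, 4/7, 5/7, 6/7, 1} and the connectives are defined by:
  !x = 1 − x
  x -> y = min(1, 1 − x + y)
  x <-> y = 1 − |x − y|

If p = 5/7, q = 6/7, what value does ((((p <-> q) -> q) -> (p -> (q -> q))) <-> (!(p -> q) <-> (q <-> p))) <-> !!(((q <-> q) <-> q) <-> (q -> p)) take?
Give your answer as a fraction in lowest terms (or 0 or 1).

1/7

p <-> q = 5/7 <-> 6/7 = 6/7
(p <-> q) -> q = 6/7 -> 6/7 = 1
q -> q = 6/7 -> 6/7 = 1
p -> (q -> q) = 5/7 -> 1 = 1
((p <-> q) -> q) -> (p -> (q -> q)) = 1 -> 1 = 1
p -> q = 5/7 -> 6/7 = 1
!(p -> q) = !1 = 0
q <-> p = 6/7 <-> 5/7 = 6/7
!(p -> q) <-> (q <-> p) = 0 <-> 6/7 = 1/7
(((p <-> q) -> q) -> (p -> (q -> q))) <-> (!(p -> q) <-> (q <-> p)) = 1 <-> 1/7 = 1/7
q <-> q = 6/7 <-> 6/7 = 1
(q <-> q) <-> q = 1 <-> 6/7 = 6/7
q -> p = 6/7 -> 5/7 = 6/7
((q <-> q) <-> q) <-> (q -> p) = 6/7 <-> 6/7 = 1
!(((q <-> q) <-> q) <-> (q -> p)) = !1 = 0
!!(((q <-> q) <-> q) <-> (q -> p)) = !0 = 1
((((p <-> q) -> q) -> (p -> (q -> q))) <-> (!(p -> q) <-> (q <-> p))) <-> !!(((q <-> q) <-> q) <-> (q -> p)) = 1/7 <-> 1 = 1/7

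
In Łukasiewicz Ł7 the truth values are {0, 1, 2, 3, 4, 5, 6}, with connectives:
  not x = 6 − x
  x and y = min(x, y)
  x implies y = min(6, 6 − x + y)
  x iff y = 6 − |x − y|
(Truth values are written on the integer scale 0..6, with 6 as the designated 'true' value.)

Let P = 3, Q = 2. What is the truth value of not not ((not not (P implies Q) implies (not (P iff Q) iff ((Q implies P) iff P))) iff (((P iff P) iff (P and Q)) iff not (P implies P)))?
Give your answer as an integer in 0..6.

5

P implies Q = 3 implies 2 = 5
not (P implies Q) = not 5 = 1
not not (P implies Q) = not 1 = 5
P iff Q = 3 iff 2 = 5
not (P iff Q) = not 5 = 1
Q implies P = 2 implies 3 = 6
(Q implies P) iff P = 6 iff 3 = 3
not (P iff Q) iff ((Q implies P) iff P) = 1 iff 3 = 4
not not (P implies Q) implies (not (P iff Q) iff ((Q implies P) iff P)) = 5 implies 4 = 5
P iff P = 3 iff 3 = 6
P and Q = 3 and 2 = 2
(P iff P) iff (P and Q) = 6 iff 2 = 2
P implies P = 3 implies 3 = 6
not (P implies P) = not 6 = 0
((P iff P) iff (P and Q)) iff not (P implies P) = 2 iff 0 = 4
(not not (P implies Q) implies (not (P iff Q) iff ((Q implies P) iff P))) iff (((P iff P) iff (P and Q)) iff not (P implies P)) = 5 iff 4 = 5
not ((not not (P implies Q) implies (not (P iff Q) iff ((Q implies P) iff P))) iff (((P iff P) iff (P and Q)) iff not (P implies P))) = not 5 = 1
not not ((not not (P implies Q) implies (not (P iff Q) iff ((Q implies P) iff P))) iff (((P iff P) iff (P and Q)) iff not (P implies P))) = not 1 = 5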